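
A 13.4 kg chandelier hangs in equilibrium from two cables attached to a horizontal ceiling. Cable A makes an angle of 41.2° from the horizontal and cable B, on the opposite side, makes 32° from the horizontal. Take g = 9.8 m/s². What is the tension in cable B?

Weight W = 13.4 × 9.8 = 131.3 N acts straight down.
Horizontal: T_A cos 41.2° = T_B cos 32°  →  T_A = 1.127 T_B.
Vertical: T_A sin 41.2° + T_B sin 32° = 131.3.
Substituting the horizontal relation into the vertical equation gives 1.272 T_B = 131.3, so T_B = 103.2 N.

T_B ≈ 103 N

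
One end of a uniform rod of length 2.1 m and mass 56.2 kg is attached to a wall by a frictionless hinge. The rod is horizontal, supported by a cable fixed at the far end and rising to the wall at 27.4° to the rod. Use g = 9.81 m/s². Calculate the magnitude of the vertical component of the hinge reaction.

Take torques about the hinge: T sin 27.4° · 2.1 = 56.2×9.81×1.05 = 578.89 N·m.
So T = 578.89 / (0.4602 × 2.1) = 599 N.
ΣF_y = 0: H_y = (56.2×9.81) − T sin 27.4° = 551.32 − 275.66 = 275.66 N.

|H_y| ≈ 276 N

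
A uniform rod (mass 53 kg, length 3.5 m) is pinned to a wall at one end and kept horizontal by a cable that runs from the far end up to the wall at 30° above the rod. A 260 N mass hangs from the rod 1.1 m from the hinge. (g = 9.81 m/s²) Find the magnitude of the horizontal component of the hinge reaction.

H_x ≈ 592 N

Take torques about the hinge: T sin 30° · 3.5 = 53×9.81×1.75 + 260×1.1 = 1195.9 N·m.
So T = 1195.9 / (0.5000 × 3.5) = 683.36 N.
ΣF_x = 0: H_x = T cos 30° = 591.81 N.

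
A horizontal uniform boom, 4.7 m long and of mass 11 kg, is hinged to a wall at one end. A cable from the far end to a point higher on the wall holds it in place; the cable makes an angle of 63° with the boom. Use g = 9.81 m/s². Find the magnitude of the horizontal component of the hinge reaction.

Take torques about the hinge: T sin 63° · 4.7 = 11×9.81×2.35 = 253.59 N·m.
So T = 253.59 / (0.8910 × 4.7) = 60.555 N.
ΣF_x = 0: H_x = T cos 63° = 27.491 N.

H_x ≈ 27.5 N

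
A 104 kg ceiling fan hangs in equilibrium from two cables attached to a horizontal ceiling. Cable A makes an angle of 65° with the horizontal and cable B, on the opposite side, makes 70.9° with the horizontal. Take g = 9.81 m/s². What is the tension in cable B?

T_B ≈ 620 N

Weight W = 104 × 9.81 = 1020 N acts straight down.
Horizontal: T_A cos 65° = T_B cos 70.9°  →  T_A = 0.7743 T_B.
Vertical: T_A sin 65° + T_B sin 70.9° = 1020.
Substituting the horizontal relation into the vertical equation gives 1.647 T_B = 1020, so T_B = 619.6 N.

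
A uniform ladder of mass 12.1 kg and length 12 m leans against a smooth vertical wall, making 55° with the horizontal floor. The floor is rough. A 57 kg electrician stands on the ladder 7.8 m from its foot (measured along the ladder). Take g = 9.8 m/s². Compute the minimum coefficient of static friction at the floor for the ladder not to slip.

ΣF_y = 0: N_floor = 12.1×9.8 + 57×9.8 = 677.18 N.
Torques about the foot: N_wall · 12 sin 55° = 12.1×9.8×6 cos 55° + 57×9.8×7.8 cos 55° → N_wall = 295.75 N.
ΣF_x = 0: f_floor = N_wall = 295.75 N.
μ_min = f_floor / N_floor = 295.75 / 677.18 = 0.4367.

μ_min ≈ 0.437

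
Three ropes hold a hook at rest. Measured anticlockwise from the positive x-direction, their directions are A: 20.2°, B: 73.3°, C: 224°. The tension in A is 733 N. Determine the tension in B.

T_B ≈ 604 N

Resolve: ΣF_x = 733 cos 20.2° + T_B cos 73.3° + T_C cos 224° = 0.
        ΣF_y = 733 sin 20.2° + T_B sin 73.3° + T_C sin 224° = 0.
The known terms sum to (687.9, 253.1) N, so 0.2874 T_B − 0.7193 T_C = -687.9 and 0.9578 T_B − 0.6947 T_C = -253.1.
Solving simultaneously: T_B = 604.4 N, T_C = 1198 N.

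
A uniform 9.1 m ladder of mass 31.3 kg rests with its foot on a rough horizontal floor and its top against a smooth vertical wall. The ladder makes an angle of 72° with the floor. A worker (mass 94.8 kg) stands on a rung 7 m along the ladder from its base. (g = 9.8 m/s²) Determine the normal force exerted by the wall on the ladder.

N_wall ≈ 282 N

Torques about the foot: N_wall · 9.1 sin 72° = 31.3×9.8×4.55 cos 72° + 94.8×9.8×7 cos 72° → N_wall = 282.04 N.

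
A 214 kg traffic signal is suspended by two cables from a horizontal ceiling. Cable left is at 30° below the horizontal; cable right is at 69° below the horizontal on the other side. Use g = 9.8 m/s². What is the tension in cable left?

T_left ≈ 761 N

Weight W = 214 × 9.8 = 2097 N acts straight down.
Horizontal: T_left cos 30° = T_right cos 69°  →  T_right = 2.417 T_left.
Vertical: T_left sin 30° + T_right sin 69° = 2097.
Substituting the horizontal relation into the vertical equation gives 2.756 T_left = 2097, so T_left = 760.9 N.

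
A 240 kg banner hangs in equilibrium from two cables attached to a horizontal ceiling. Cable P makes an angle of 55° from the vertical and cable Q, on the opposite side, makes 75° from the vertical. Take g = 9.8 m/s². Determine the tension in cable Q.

T_Q ≈ 2520 N

Angles from the horizontal: cable P is 90° − 55° = 35°, cable Q is 90° − 75° = 15°.
Weight W = 240 × 9.8 = 2352 N acts straight down.
Horizontal: T_P cos 35° = T_Q cos 15°  →  T_P = 1.179 T_Q.
Vertical: T_P sin 35° + T_Q sin 15° = 2352.
Substituting the horizontal relation into the vertical equation gives 0.9352 T_Q = 2352, so T_Q = 2515 N.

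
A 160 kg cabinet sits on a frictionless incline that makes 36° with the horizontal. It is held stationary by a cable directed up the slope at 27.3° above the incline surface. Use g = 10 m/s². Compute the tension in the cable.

Take axes along and perpendicular to the incline. Weight components: W sin 36° = 940.5 N down-slope, W cos 36° = 1294 N into the surface.
Along incline: T cos 27.3° = W sin 36° → T = 1058 N.
Perpendicular: N = W cos 36° − T sin 27.3° = 809 N.

T ≈ 1060 N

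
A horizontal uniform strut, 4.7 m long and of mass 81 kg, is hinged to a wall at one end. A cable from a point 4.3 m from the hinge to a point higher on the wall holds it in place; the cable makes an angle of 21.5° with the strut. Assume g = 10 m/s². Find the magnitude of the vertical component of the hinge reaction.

Take torques about the hinge: T sin 21.5° · 4.3 = 81×10×2.35 = 1903.5 N·m.
So T = 1903.5 / (0.3665 × 4.3) = 1207.8 N.
ΣF_y = 0: H_y = (81×10) − T sin 21.5° = 810 − 442.67 = 367.33 N.

|H_y| ≈ 367 N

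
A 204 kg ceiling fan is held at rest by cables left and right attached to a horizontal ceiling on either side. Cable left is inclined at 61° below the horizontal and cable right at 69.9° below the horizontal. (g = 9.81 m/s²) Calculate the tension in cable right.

Weight W = 204 × 9.81 = 2001 N acts straight down.
Horizontal: T_left cos 61° = T_right cos 69.9°  →  T_left = 0.7089 T_right.
Vertical: T_left sin 61° + T_right sin 69.9° = 2001.
Substituting the horizontal relation into the vertical equation gives 1.559 T_right = 2001, so T_right = 1284 N.

T_right ≈ 1280 N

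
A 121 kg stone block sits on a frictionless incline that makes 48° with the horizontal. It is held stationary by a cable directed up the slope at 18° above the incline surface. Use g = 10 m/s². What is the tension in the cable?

T ≈ 945 N

Take axes along and perpendicular to the incline. Weight components: W sin 48° = 899.2 N down-slope, W cos 48° = 809.6 N into the surface.
Along incline: T cos 18° = W sin 48° → T = 945.5 N.
Perpendicular: N = W cos 48° − T sin 18° = 517.5 N.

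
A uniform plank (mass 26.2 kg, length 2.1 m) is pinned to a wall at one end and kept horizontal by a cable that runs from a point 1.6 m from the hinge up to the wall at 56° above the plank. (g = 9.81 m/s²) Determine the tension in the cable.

Take torques about the hinge: T sin 56° · 1.6 = 26.2×9.81×1.05 = 269.87 N·m.
So T = 269.87 / (0.8290 × 1.6) = 203.45 N.

T ≈ 203 N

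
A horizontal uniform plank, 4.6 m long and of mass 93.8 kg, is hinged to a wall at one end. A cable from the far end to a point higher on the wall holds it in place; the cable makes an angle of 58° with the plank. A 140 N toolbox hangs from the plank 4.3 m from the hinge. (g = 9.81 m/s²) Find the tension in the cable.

T ≈ 697 N

Take torques about the hinge: T sin 58° · 4.6 = 93.8×9.81×2.3 + 140×4.3 = 2718.4 N·m.
So T = 2718.4 / (0.8480 × 4.6) = 696.85 N.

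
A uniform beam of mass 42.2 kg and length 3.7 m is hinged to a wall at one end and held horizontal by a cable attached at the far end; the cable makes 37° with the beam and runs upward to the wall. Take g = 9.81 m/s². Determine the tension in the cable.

T ≈ 344 N

Take torques about the hinge: T sin 37° · 3.7 = 42.2×9.81×1.85 = 765.87 N·m.
So T = 765.87 / (0.6018 × 3.7) = 343.94 N.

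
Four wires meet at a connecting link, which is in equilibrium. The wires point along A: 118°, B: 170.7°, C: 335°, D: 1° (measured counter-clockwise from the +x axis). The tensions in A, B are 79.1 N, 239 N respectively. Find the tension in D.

T_D ≈ 38.9 N

Resolve: ΣF_x = 79.1 cos 118° + 239 cos 170.7° + T_C cos 335° + T_D cos 1° = 0.
        ΣF_y = 79.1 sin 118° + 239 sin 170.7° + T_C sin 335° + T_D sin 1° = 0.
The known terms sum to (-273, 108.5) N, so 0.9063 T_C + 0.9998 T_D = 273 and -0.4226 T_C + 0.0175 T_D = -108.5.
Solving simultaneously: T_C = 258.3 N, T_D = 38.94 N.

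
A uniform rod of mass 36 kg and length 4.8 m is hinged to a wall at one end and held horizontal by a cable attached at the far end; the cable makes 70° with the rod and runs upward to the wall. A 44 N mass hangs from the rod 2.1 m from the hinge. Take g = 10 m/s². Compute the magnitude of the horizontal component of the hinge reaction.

Take torques about the hinge: T sin 70° · 4.8 = 36×10×2.4 + 44×2.1 = 956.4 N·m.
So T = 956.4 / (0.9397 × 4.8) = 212.04 N.
ΣF_x = 0: H_x = T cos 70° = 72.521 N.

H_x ≈ 72.5 N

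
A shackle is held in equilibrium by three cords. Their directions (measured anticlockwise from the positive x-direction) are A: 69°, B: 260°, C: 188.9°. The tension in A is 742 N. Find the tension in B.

T_B ≈ 680 N

Resolve: ΣF_x = 742 cos 69° + T_B cos 260° + T_C cos 188.9° = 0.
        ΣF_y = 742 sin 69° + T_B sin 260° + T_C sin 188.9° = 0.
The known terms sum to (265.9, 692.7) N, so -0.1736 T_B − 0.9880 T_C = -265.9 and -0.9848 T_B − 0.1547 T_C = -692.7.
Solving simultaneously: T_B = 679.9 N, T_C = 149.6 N.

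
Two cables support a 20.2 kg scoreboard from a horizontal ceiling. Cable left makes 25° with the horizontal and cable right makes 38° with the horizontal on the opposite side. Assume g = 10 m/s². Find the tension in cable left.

Weight W = 20.2 × 10 = 202 N acts straight down.
Horizontal: T_left cos 25° = T_right cos 38°  →  T_right = 1.15 T_left.
Vertical: T_left sin 25° + T_right sin 38° = 202.
Substituting the horizontal relation into the vertical equation gives 1.131 T_left = 202, so T_left = 178.6 N.

T_left ≈ 179 N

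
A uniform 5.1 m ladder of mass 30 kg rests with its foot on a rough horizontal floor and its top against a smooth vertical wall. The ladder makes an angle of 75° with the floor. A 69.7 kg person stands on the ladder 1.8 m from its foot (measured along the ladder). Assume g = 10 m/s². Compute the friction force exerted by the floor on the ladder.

Torques about the foot: N_wall · 5.1 sin 75° = 30×10×2.55 cos 75° + 69.7×10×1.8 cos 75° → N_wall = 106.11 N.
ΣF_x = 0: f_floor = N_wall = 106.11 N.

f ≈ 106 N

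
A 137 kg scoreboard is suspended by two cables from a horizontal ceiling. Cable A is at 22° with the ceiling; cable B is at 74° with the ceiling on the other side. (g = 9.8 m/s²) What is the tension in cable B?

T_B ≈ 1250 N

Weight W = 137 × 9.8 = 1343 N acts straight down.
Horizontal: T_A cos 22° = T_B cos 74°  →  T_A = 0.2973 T_B.
Vertical: T_A sin 22° + T_B sin 74° = 1343.
Substituting the horizontal relation into the vertical equation gives 1.073 T_B = 1343, so T_B = 1252 N.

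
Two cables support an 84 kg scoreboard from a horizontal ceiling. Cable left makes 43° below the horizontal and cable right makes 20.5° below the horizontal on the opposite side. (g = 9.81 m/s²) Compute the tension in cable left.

T_left ≈ 862 N

Weight W = 84 × 9.81 = 824 N acts straight down.
Horizontal: T_left cos 43° = T_right cos 20.5°  →  T_right = 0.7808 T_left.
Vertical: T_left sin 43° + T_right sin 20.5° = 824.
Substituting the horizontal relation into the vertical equation gives 0.9554 T_left = 824, so T_left = 862.5 N.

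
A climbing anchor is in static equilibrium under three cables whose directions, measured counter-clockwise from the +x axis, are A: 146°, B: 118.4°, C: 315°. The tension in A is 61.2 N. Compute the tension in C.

Resolve: ΣF_x = 61.2 cos 146° + T_B cos 118.4° + T_C cos 315° = 0.
        ΣF_y = 61.2 sin 146° + T_B sin 118.4° + T_C sin 315° = 0.
The known terms sum to (-50.74, 34.22) N, so -0.4756 T_B + 0.7071 T_C = 50.74 and 0.8796 T_B − 0.7071 T_C = -34.22.
Solving simultaneously: T_B = 40.87 N, T_C = 99.25 N.

T_C ≈ 99.2 N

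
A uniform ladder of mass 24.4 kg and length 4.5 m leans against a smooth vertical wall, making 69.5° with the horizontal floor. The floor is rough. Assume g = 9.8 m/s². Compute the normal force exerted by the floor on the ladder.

N_floor ≈ 239 N

ΣF_y = 0: N_floor = 24.4×9.8 = 239.12 N.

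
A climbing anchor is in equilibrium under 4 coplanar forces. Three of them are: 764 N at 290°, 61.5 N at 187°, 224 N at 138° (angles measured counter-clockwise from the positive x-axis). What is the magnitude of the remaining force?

Sum the known components: ΣF_x = 33.8 N, ΣF_y = -575.5 N.
For equilibrium the remaining force must supply (−ΣF_x, −ΣF_y) = (-33.8, 575.5) N.
Magnitude = √((-33.8)² + (575.5)²) = 576.5 N; direction = atan2(575.5, -33.8) = 93.4°.

F ≈ 577 N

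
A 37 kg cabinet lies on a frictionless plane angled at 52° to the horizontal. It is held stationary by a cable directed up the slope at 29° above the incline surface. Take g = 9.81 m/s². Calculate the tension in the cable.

Take axes along and perpendicular to the incline. Weight components: W sin 52° = 286 N down-slope, W cos 52° = 223.5 N into the surface.
Along incline: T cos 29° = W sin 52° → T = 327 N.
Perpendicular: N = W cos 52° − T sin 29° = 64.92 N.

T ≈ 327 N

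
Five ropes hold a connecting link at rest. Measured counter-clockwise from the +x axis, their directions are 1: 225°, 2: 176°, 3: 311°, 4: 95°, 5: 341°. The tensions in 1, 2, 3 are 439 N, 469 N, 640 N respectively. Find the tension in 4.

T_4 ≈ 915 N

Resolve: ΣF_x = 439 cos 225° + 469 cos 176° + 640 cos 311° + T_4 cos 95° + T_5 cos 341° = 0.
        ΣF_y = 439 sin 225° + 469 sin 176° + 640 sin 311° + T_4 sin 95° + T_5 sin 341° = 0.
The known terms sum to (-358.4, -760.7) N, so -0.0872 T_4 + 0.9455 T_5 = 358.4 and 0.9962 T_4 − 0.3256 T_5 = 760.7.
Solving simultaneously: T_4 = 915.1 N, T_5 = 463.4 N.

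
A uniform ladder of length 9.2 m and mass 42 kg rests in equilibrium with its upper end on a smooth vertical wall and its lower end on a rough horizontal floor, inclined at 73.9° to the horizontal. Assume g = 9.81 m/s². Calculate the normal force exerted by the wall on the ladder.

N_wall ≈ 59.5 N

Torques about the foot: N_wall · 9.2 sin 73.9° = 42×9.81×4.6 cos 73.9° → N_wall = 59.462 N.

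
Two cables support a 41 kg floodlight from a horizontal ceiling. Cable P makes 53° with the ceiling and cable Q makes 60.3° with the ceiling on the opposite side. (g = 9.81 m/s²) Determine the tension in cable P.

T_P ≈ 217 N

Weight W = 41 × 9.81 = 402.2 N acts straight down.
Horizontal: T_P cos 53° = T_Q cos 60.3°  →  T_Q = 1.215 T_P.
Vertical: T_P sin 53° + T_Q sin 60.3° = 402.2.
Substituting the horizontal relation into the vertical equation gives 1.854 T_P = 402.2, so T_P = 217 N.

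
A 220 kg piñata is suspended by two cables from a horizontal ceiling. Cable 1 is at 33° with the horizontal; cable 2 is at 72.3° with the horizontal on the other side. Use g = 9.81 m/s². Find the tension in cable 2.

Weight W = 220 × 9.81 = 2158 N acts straight down.
Horizontal: T_1 cos 33° = T_2 cos 72.3°  →  T_1 = 0.3625 T_2.
Vertical: T_1 sin 33° + T_2 sin 72.3° = 2158.
Substituting the horizontal relation into the vertical equation gives 1.15 T_2 = 2158, so T_2 = 1877 N.

T_2 ≈ 1880 N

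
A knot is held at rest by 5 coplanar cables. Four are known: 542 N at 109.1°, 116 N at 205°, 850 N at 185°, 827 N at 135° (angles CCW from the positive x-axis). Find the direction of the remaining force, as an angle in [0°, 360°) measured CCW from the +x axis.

θ ≈ 330°

Sum the known components: ΣF_x = -1714 N, ΣF_y = 973.8 N.
For equilibrium the remaining force must supply (−ΣF_x, −ΣF_y) = (1714, -973.8) N.
Magnitude = √((1714)² + (-973.8)²) = 1971 N; direction = atan2(-973.8, 1714) = 330.4°.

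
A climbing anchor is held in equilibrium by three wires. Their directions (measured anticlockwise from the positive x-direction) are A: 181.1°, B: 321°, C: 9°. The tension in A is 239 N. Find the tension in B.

Resolve: ΣF_x = 239 cos 181.1° + T_B cos 321° + T_C cos 9° = 0.
        ΣF_y = 239 sin 181.1° + T_B sin 321° + T_C sin 9° = 0.
The known terms sum to (-239, -4.588) N, so 0.7771 T_B + 0.9877 T_C = 239 and -0.6293 T_B + 0.1564 T_C = 4.588.
Solving simultaneously: T_B = 44.20 N, T_C = 207.2 N.

T_B ≈ 44.2 N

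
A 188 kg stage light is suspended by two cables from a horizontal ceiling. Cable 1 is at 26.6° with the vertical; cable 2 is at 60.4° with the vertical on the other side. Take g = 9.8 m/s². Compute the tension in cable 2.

T_2 ≈ 826 N

Angles from the horizontal: cable 1 is 90° − 26.6° = 63.4°, cable 2 is 90° − 60.4° = 29.6°.
Weight W = 188 × 9.8 = 1842 N acts straight down.
Horizontal: T_1 cos 63.4° = T_2 cos 29.6°  →  T_1 = 1.942 T_2.
Vertical: T_1 sin 63.4° + T_2 sin 29.6° = 1842.
Substituting the horizontal relation into the vertical equation gives 2.23 T_2 = 1842, so T_2 = 826.1 N.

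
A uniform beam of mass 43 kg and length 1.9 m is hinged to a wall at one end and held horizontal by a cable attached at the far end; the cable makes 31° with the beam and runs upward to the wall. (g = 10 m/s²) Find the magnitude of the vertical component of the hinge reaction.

Take torques about the hinge: T sin 31° · 1.9 = 43×10×0.95 = 408.5 N·m.
So T = 408.5 / (0.5150 × 1.9) = 417.44 N.
ΣF_y = 0: H_y = (43×10) − T sin 31° = 430 − 215 = 215 N.

|H_y| ≈ 215 N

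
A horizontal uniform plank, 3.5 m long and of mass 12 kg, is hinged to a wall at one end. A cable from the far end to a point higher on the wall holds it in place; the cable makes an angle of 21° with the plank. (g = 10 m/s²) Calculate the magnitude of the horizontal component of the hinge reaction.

Take torques about the hinge: T sin 21° · 3.5 = 12×10×1.75 = 210 N·m.
So T = 210 / (0.3584 × 3.5) = 167.43 N.
ΣF_x = 0: H_x = T cos 21° = 156.31 N.

H_x ≈ 156 N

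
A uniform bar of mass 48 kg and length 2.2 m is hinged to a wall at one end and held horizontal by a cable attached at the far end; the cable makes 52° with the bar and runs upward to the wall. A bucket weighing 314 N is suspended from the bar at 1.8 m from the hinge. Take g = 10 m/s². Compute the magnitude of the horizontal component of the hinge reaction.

Take torques about the hinge: T sin 52° · 2.2 = 48×10×1.1 + 314×1.8 = 1093.2 N·m.
So T = 1093.2 / (0.7880 × 2.2) = 630.59 N.
ΣF_x = 0: H_x = T cos 52° = 388.23 N.

H_x ≈ 388 N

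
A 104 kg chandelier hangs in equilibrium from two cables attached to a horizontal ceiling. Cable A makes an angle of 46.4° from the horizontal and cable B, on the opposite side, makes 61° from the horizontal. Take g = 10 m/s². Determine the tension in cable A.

T_A ≈ 528 N

Weight W = 104 × 10 = 1040 N acts straight down.
Horizontal: T_A cos 46.4° = T_B cos 61°  →  T_B = 1.422 T_A.
Vertical: T_A sin 46.4° + T_B sin 61° = 1040.
Substituting the horizontal relation into the vertical equation gives 1.968 T_A = 1040, so T_A = 528.4 N.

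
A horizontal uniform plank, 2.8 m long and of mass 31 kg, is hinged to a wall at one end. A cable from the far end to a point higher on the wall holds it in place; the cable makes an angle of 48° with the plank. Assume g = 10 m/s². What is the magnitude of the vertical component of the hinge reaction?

|H_y| ≈ 155 N

Take torques about the hinge: T sin 48° · 2.8 = 31×10×1.4 = 434 N·m.
So T = 434 / (0.7431 × 2.8) = 208.57 N.
ΣF_y = 0: H_y = (31×10) − T sin 48° = 310 − 155 = 155 N.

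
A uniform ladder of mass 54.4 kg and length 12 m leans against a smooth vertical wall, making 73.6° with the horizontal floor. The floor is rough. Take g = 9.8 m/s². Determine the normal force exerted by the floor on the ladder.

ΣF_y = 0: N_floor = 54.4×9.8 = 533.12 N.

N_floor ≈ 533 N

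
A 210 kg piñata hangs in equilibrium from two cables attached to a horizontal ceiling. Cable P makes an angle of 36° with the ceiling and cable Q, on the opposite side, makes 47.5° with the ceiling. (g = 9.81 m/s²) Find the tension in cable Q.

T_Q ≈ 1680 N

Weight W = 210 × 9.81 = 2060 N acts straight down.
Horizontal: T_P cos 36° = T_Q cos 47.5°  →  T_P = 0.8351 T_Q.
Vertical: T_P sin 36° + T_Q sin 47.5° = 2060.
Substituting the horizontal relation into the vertical equation gives 1.228 T_Q = 2060, so T_Q = 1677 N.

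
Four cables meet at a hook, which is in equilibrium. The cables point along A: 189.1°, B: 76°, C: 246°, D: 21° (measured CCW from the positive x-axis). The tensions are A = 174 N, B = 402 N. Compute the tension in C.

T_C ≈ 516 N

Resolve: ΣF_x = 174 cos 189.1° + 402 cos 76° + T_C cos 246° + T_D cos 21° = 0.
        ΣF_y = 174 sin 189.1° + 402 sin 76° + T_C sin 246° + T_D sin 21° = 0.
The known terms sum to (-74.56, 362.5) N, so -0.4067 T_C + 0.9336 T_D = 74.56 and -0.9135 T_C + 0.3584 T_D = -362.5.
Solving simultaneously: T_C = 516.4 N, T_D = 304.9 N.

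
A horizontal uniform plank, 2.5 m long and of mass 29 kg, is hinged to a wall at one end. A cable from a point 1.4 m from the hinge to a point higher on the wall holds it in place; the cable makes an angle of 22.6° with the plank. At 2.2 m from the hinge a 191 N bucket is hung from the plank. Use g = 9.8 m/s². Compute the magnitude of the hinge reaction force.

Take torques about the hinge: T sin 22.6° · 1.4 = 29×9.8×1.25 + 191×2.2 = 775.45 N·m.
So T = 775.45 / (0.3843 × 1.4) = 1441.3 N.
ΣF_x = 0: H_x = T cos 22.6° = 1330.6 N.
ΣF_y = 0: H_y = (29×9.8 + 191) − T sin 22.6° = 475.2 − 553.89 = -78.693 N.
|H| = √(H_x² + H_y²) = √((1330.6)² + (-78.693)²) = 1333 N.

|H| ≈ 1330 N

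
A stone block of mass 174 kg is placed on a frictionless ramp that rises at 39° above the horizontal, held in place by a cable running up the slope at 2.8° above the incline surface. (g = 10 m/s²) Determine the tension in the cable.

T ≈ 1100 N

Take axes along and perpendicular to the incline. Weight components: W sin 39° = 1095 N down-slope, W cos 39° = 1352 N into the surface.
Along incline: T cos 2.8° = W sin 39° → T = 1096 N.
Perpendicular: N = W cos 39° − T sin 2.8° = 1299 N.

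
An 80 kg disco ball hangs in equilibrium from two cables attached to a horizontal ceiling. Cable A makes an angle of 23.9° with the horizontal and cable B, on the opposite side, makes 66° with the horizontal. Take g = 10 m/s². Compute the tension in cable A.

T_A ≈ 325 N

Weight W = 80 × 10 = 800 N acts straight down.
Horizontal: T_A cos 23.9° = T_B cos 66°  →  T_B = 2.248 T_A.
Vertical: T_A sin 23.9° + T_B sin 66° = 800.
Substituting the horizontal relation into the vertical equation gives 2.459 T_A = 800, so T_A = 325.4 N.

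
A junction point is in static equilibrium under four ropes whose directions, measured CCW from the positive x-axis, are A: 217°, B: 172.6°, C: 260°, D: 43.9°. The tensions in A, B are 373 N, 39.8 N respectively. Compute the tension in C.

T_C ≈ 129 N

Resolve: ΣF_x = 373 cos 217° + 39.8 cos 172.6° + T_C cos 260° + T_D cos 43.9° = 0.
        ΣF_y = 373 sin 217° + 39.8 sin 172.6° + T_C sin 260° + T_D sin 43.9° = 0.
The known terms sum to (-337.4, -219.4) N, so -0.1736 T_C + 0.7206 T_D = 337.4 and -0.9848 T_C + 0.6934 T_D = 219.4.
Solving simultaneously: T_C = 128.8 N, T_D = 499.2 N.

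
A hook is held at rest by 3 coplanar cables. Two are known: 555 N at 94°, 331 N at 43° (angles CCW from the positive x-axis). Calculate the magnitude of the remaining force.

Sum the known components: ΣF_x = 203.4 N, ΣF_y = 779.4 N.
For equilibrium the remaining force must supply (−ΣF_x, −ΣF_y) = (-203.4, -779.4) N.
Magnitude = √((-203.4)² + (-779.4)²) = 805.5 N; direction = atan2(-779.4, -203.4) = 255.4°.

F ≈ 805 N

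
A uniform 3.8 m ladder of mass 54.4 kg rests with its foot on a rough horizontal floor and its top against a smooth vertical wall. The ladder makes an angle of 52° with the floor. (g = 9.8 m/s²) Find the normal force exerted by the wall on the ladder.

Torques about the foot: N_wall · 3.8 sin 52° = 54.4×9.8×1.9 cos 52° → N_wall = 208.26 N.

N_wall ≈ 208 N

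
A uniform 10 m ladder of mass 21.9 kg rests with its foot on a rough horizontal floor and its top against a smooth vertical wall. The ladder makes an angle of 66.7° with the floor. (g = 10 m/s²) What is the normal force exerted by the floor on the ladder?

N_floor ≈ 219 N

ΣF_y = 0: N_floor = 21.9×10 = 219 N.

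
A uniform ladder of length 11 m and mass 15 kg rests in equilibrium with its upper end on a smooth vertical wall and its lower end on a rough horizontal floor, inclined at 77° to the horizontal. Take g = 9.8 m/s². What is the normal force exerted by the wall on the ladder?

N_wall ≈ 17 N

Torques about the foot: N_wall · 11 sin 77° = 15×9.8×5.5 cos 77° → N_wall = 16.969 N.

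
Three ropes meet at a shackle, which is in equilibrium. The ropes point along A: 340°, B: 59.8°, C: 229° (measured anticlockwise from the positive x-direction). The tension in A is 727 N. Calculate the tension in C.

Resolve: ΣF_x = 727 cos 340° + T_B cos 59.8° + T_C cos 229° = 0.
        ΣF_y = 727 sin 340° + T_B sin 59.8° + T_C sin 229° = 0.
The known terms sum to (683.2, -248.6) N, so 0.5030 T_B − 0.6561 T_C = -683.2 and 0.8643 T_B − 0.7547 T_C = 248.6.
Solving simultaneously: T_B = 3622 N, T_C = 3818 N.

T_C ≈ 3820 N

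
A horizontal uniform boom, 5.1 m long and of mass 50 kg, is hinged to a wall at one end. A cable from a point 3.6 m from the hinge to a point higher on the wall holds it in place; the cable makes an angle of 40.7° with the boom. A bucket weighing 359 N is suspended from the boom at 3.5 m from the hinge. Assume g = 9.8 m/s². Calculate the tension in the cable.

Take torques about the hinge: T sin 40.7° · 3.6 = 50×9.8×2.55 + 359×3.5 = 2506 N·m.
So T = 2506 / (0.6521 × 3.6) = 1067.5 N.

T ≈ 1070 N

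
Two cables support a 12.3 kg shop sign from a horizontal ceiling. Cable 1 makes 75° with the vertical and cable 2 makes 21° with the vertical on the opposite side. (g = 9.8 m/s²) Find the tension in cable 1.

T_1 ≈ 43.4 N

Angles from the horizontal: cable 1 is 90° − 75° = 15°, cable 2 is 90° − 21° = 69°.
Weight W = 12.3 × 9.8 = 120.5 N acts straight down.
Horizontal: T_1 cos 15° = T_2 cos 69°  →  T_2 = 2.695 T_1.
Vertical: T_1 sin 15° + T_2 sin 69° = 120.5.
Substituting the horizontal relation into the vertical equation gives 2.775 T_1 = 120.5, so T_1 = 43.44 N.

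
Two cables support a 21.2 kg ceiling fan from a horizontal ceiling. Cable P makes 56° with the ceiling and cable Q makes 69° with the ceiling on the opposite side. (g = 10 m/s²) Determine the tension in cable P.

Weight W = 21.2 × 10 = 212 N acts straight down.
Horizontal: T_P cos 56° = T_Q cos 69°  →  T_Q = 1.56 T_P.
Vertical: T_P sin 56° + T_Q sin 69° = 212.
Substituting the horizontal relation into the vertical equation gives 2.286 T_P = 212, so T_P = 92.75 N.

T_P ≈ 92.7 N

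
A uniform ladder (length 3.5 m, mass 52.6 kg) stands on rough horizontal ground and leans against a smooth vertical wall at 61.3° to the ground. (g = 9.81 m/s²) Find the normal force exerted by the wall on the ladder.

Torques about the foot: N_wall · 3.5 sin 61.3° = 52.6×9.81×1.75 cos 61.3° → N_wall = 141.25 N.

N_wall ≈ 141 N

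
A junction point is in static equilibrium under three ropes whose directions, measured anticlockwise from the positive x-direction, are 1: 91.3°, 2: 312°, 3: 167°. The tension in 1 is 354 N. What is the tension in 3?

Resolve: ΣF_x = 354 cos 91.3° + T_2 cos 312° + T_3 cos 167° = 0.
        ΣF_y = 354 sin 91.3° + T_2 sin 312° + T_3 sin 167° = 0.
The known terms sum to (-8.031, 353.9) N, so 0.6691 T_2 − 0.9744 T_3 = 8.031 and -0.7431 T_2 + 0.2250 T_3 = -353.9.
Solving simultaneously: T_2 = 598.1 N, T_3 = 402.5 N.

T_3 ≈ 402 N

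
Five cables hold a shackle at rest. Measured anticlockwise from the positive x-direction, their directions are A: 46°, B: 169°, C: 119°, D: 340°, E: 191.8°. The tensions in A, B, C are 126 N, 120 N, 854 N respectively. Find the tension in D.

T_D ≈ 1770 N

Resolve: ΣF_x = 126 cos 46° + 120 cos 169° + 854 cos 119° + T_D cos 340° + T_E cos 191.8° = 0.
        ΣF_y = 126 sin 46° + 120 sin 169° + 854 sin 119° + T_D sin 340° + T_E sin 191.8° = 0.
The known terms sum to (-444.3, 860.5) N, so 0.9397 T_D − 0.9789 T_E = 444.3 and -0.3420 T_D − 0.2045 T_E = -860.5.
Solving simultaneously: T_D = 1771 N, T_E = 1246 N.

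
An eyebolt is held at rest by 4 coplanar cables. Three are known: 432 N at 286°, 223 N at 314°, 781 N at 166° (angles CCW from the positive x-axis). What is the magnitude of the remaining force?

F ≈ 619 N

Sum the known components: ΣF_x = -483.8 N, ΣF_y = -386.7 N.
For equilibrium the remaining force must supply (−ΣF_x, −ΣF_y) = (483.8, 386.7) N.
Magnitude = √((483.8)² + (386.7)²) = 619.4 N; direction = atan2(386.7, 483.8) = 38.6°.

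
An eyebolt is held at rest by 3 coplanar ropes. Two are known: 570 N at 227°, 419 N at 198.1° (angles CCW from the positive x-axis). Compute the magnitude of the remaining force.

Sum the known components: ΣF_x = -787 N, ΣF_y = -547 N.
For equilibrium the remaining force must supply (−ΣF_x, −ΣF_y) = (787, 547) N.
Magnitude = √((787)² + (547)²) = 958.5 N; direction = atan2(547, 787) = 34.8°.

F ≈ 958 N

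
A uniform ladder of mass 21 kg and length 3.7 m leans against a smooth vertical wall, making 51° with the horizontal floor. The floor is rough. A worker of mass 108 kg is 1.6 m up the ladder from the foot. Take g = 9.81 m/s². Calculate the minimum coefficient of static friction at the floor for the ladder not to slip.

μ_min ≈ 0.359

ΣF_y = 0: N_floor = 21×9.81 + 108×9.81 = 1265.5 N.
Torques about the foot: N_wall · 3.7 sin 51° = 21×9.81×1.85 cos 51° + 108×9.81×1.6 cos 51° → N_wall = 454.42 N.
ΣF_x = 0: f_floor = N_wall = 454.42 N.
μ_min = f_floor / N_floor = 454.42 / 1265.5 = 0.3591.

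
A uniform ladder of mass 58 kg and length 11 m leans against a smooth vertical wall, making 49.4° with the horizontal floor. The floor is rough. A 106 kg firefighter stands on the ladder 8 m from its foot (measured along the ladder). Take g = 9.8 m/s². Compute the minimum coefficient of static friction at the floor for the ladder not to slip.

ΣF_y = 0: N_floor = 58×9.8 + 106×9.8 = 1607.2 N.
Torques about the foot: N_wall · 11 sin 49.4° = 58×9.8×5.5 cos 49.4° + 106×9.8×8 cos 49.4° → N_wall = 891.12 N.
ΣF_x = 0: f_floor = N_wall = 891.12 N.
μ_min = f_floor / N_floor = 891.12 / 1607.2 = 0.5545.

μ_min ≈ 0.554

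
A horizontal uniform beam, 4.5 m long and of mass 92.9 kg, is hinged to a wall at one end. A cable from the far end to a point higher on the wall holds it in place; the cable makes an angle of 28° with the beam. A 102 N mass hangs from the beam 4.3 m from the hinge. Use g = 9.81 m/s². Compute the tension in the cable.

T ≈ 1180 N

Take torques about the hinge: T sin 28° · 4.5 = 92.9×9.81×2.25 + 102×4.3 = 2489.1 N·m.
So T = 2489.1 / (0.4695 × 4.5) = 1178.2 N.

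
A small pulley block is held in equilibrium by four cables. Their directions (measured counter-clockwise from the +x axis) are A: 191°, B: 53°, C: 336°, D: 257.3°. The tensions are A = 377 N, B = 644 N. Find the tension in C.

T_C ≈ 81.8 N

Resolve: ΣF_x = 377 cos 191° + 644 cos 53° + T_C cos 336° + T_D cos 257.3° = 0.
        ΣF_y = 377 sin 191° + 644 sin 53° + T_C sin 336° + T_D sin 257.3° = 0.
The known terms sum to (17.5, 442.4) N, so 0.9135 T_C − 0.2198 T_D = -17.5 and -0.4067 T_C − 0.9755 T_D = -442.4.
Solving simultaneously: T_C = 81.77 N, T_D = 419.4 N.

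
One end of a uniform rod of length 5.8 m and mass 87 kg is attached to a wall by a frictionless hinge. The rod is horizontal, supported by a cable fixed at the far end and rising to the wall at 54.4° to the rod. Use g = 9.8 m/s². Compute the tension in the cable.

Take torques about the hinge: T sin 54.4° · 5.8 = 87×9.8×2.9 = 2472.5 N·m.
So T = 2472.5 / (0.8131 × 5.8) = 524.29 N.

T ≈ 524 N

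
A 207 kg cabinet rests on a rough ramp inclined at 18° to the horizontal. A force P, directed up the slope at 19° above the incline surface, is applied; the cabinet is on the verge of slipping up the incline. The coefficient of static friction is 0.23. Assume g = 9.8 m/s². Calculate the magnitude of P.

On the verge of sliding up the incline, friction equals μN and acts down the slope.
Perpendicular: N + P sin 19° = W cos 18° = 1929 N.
Along incline: P cos 19° = W sin 18° + μN  with W sin 18° = 626.9 N.
Solving the pair for P and N: P = 1049 N, N = 1588 N (and f = μN = 365.2 N).

P ≈ 1050 N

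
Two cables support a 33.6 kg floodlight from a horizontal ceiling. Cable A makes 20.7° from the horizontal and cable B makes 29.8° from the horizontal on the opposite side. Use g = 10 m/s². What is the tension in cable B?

Weight W = 33.6 × 10 = 336 N acts straight down.
Horizontal: T_A cos 20.7° = T_B cos 29.8°  →  T_A = 0.9277 T_B.
Vertical: T_A sin 20.7° + T_B sin 29.8° = 336.
Substituting the horizontal relation into the vertical equation gives 0.8249 T_B = 336, so T_B = 407.3 N.

T_B ≈ 407 N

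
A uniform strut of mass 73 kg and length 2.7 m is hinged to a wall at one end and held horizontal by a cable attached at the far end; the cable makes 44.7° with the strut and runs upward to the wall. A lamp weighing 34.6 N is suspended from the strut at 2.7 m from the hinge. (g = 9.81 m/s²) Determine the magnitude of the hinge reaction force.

|H| ≈ 534 N

Take torques about the hinge: T sin 44.7° · 2.7 = 73×9.81×1.35 + 34.6×2.7 = 1060.2 N·m.
So T = 1060.2 / (0.7034 × 2.7) = 558.24 N.
ΣF_x = 0: H_x = T cos 44.7° = 396.8 N.
ΣF_y = 0: H_y = (73×9.81 + 34.6) − T sin 44.7° = 750.73 − 392.67 = 358.06 N.
|H| = √(H_x² + H_y²) = √((396.8)² + (358.06)²) = 534.47 N.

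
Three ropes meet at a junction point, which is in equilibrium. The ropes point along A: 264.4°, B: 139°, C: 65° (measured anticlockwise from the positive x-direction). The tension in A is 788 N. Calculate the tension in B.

T_B ≈ 272 N

Resolve: ΣF_x = 788 cos 264.4° + T_B cos 139° + T_C cos 65° = 0.
        ΣF_y = 788 sin 264.4° + T_B sin 139° + T_C sin 65° = 0.
The known terms sum to (-76.9, -784.2) N, so -0.7547 T_B + 0.4226 T_C = 76.9 and 0.6561 T_B + 0.9063 T_C = 784.2.
Solving simultaneously: T_B = 272.3 N, T_C = 668.2 N.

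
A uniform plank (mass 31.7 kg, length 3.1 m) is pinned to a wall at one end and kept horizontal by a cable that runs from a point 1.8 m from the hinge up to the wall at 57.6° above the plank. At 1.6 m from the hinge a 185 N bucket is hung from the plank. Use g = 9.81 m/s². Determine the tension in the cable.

T ≈ 512 N

Take torques about the hinge: T sin 57.6° · 1.8 = 31.7×9.81×1.55 + 185×1.6 = 778.01 N·m.
So T = 778.01 / (0.8443 × 1.8) = 511.92 N.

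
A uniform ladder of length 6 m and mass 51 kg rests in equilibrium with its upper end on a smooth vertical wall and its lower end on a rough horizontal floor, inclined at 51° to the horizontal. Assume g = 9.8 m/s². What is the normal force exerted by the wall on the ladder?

N_wall ≈ 202 N

Torques about the foot: N_wall · 6 sin 51° = 51×9.8×3 cos 51° → N_wall = 202.37 N.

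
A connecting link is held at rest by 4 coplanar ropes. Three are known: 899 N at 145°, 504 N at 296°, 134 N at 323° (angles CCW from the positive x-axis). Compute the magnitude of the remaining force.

F ≈ 409 N

Sum the known components: ΣF_x = -408.5 N, ΣF_y = -17.99 N.
For equilibrium the remaining force must supply (−ΣF_x, −ΣF_y) = (408.5, 17.99) N.
Magnitude = √((408.5)² + (17.99)²) = 408.9 N; direction = atan2(17.99, 408.5) = 2.5°.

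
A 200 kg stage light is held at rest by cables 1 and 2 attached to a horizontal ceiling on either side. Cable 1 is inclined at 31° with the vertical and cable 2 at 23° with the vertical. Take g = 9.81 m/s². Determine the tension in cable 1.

Angles from the horizontal: cable 1 is 90° − 31° = 59°, cable 2 is 90° − 23° = 67°.
Weight W = 200 × 9.81 = 1962 N acts straight down.
Horizontal: T_1 cos 59° = T_2 cos 67°  →  T_2 = 1.318 T_1.
Vertical: T_1 sin 59° + T_2 sin 67° = 1962.
Substituting the horizontal relation into the vertical equation gives 2.071 T_1 = 1962, so T_1 = 947.6 N.

T_1 ≈ 948 N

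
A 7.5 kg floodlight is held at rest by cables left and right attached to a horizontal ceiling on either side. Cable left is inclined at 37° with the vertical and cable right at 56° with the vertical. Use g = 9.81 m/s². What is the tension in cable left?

Angles from the horizontal: cable left is 90° − 37° = 53°, cable right is 90° − 56° = 34°.
Weight W = 7.5 × 9.81 = 73.58 N acts straight down.
Horizontal: T_left cos 53° = T_right cos 34°  →  T_right = 0.7259 T_left.
Vertical: T_left sin 53° + T_right sin 34° = 73.58.
Substituting the horizontal relation into the vertical equation gives 1.205 T_left = 73.58, so T_left = 61.08 N.

T_left ≈ 61.1 N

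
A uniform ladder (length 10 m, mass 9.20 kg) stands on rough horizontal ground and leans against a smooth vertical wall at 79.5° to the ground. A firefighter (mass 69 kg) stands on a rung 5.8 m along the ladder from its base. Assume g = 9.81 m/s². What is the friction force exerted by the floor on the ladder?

f ≈ 81.1 N

Torques about the foot: N_wall · 10 sin 79.5° = 9.20×9.81×5 cos 79.5° + 69×9.81×5.8 cos 79.5° → N_wall = 81.127 N.
ΣF_x = 0: f_floor = N_wall = 81.127 N.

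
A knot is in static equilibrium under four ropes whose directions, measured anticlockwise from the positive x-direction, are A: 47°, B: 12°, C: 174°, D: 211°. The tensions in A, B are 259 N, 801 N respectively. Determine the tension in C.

Resolve: ΣF_x = 259 cos 47° + 801 cos 12° + T_C cos 174° + T_D cos 211° = 0.
        ΣF_y = 259 sin 47° + 801 sin 12° + T_C sin 174° + T_D sin 211° = 0.
The known terms sum to (960.1, 356) N, so -0.9945 T_C − 0.8572 T_D = -960.1 and 0.1045 T_C − 0.5150 T_D = -356.
Solving simultaneously: T_C = 314.7 N, T_D = 755 N.

T_C ≈ 315 N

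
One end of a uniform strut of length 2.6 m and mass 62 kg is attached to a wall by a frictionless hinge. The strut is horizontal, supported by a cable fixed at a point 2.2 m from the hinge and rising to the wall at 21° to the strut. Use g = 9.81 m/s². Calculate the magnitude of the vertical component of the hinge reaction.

|H_y| ≈ 249 N

Take torques about the hinge: T sin 21° · 2.2 = 62×9.81×1.3 = 790.69 N·m.
So T = 790.69 / (0.3584 × 2.2) = 1002.9 N.
ΣF_y = 0: H_y = (62×9.81) − T sin 21° = 608.22 − 359.4 = 248.82 N.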